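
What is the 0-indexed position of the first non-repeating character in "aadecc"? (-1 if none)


Input: aadecc
Character frequencies:
  'a': 2
  'c': 2
  'd': 1
  'e': 1
Scanning left to right for freq == 1:
  Position 0 ('a'): freq=2, skip
  Position 1 ('a'): freq=2, skip
  Position 2 ('d'): unique! => answer = 2

2


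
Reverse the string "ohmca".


Input: ohmca
Reading characters right to left:
  Position 4: 'a'
  Position 3: 'c'
  Position 2: 'm'
  Position 1: 'h'
  Position 0: 'o'
Reversed: acmho

acmho


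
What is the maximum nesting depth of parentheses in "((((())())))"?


Input: "((((())())))"
Tracking depth:
  Position 0 '(': depth becomes 1
  Position 1 '(': depth becomes 2
  Position 2 '(': depth becomes 3
  Position 3 '(': depth becomes 4
  Position 4 '(': depth becomes 5
  Position 5 ')': depth becomes 4
  Position 6 ')': depth becomes 3
  Position 7 '(': depth becomes 4
  Position 8 ')': depth becomes 3
  Position 9 ')': depth becomes 2
  Position 10 ')': depth becomes 1
  Position 11 ')': depth becomes 0
Maximum depth reached: 5

5


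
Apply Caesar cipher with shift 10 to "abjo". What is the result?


Caesar cipher: shift "abjo" by 10
  'a' (pos 0) + 10 = pos 10 = 'k'
  'b' (pos 1) + 10 = pos 11 = 'l'
  'j' (pos 9) + 10 = pos 19 = 't'
  'o' (pos 14) + 10 = pos 24 = 'y'
Result: klty

klty


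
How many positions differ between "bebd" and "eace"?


Comparing "bebd" and "eace" position by position:
  Position 0: 'b' vs 'e' => DIFFER
  Position 1: 'e' vs 'a' => DIFFER
  Position 2: 'b' vs 'c' => DIFFER
  Position 3: 'd' vs 'e' => DIFFER
Positions that differ: 4

4


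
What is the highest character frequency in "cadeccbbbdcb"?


Input: cadeccbbbdcb
Character counts:
  'a': 1
  'b': 4
  'c': 4
  'd': 2
  'e': 1
Maximum frequency: 4

4


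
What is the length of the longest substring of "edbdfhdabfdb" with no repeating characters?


Input: "edbdfhdabfdb"
Sliding window (track last position of each char):
  Position 0 ('e'): window [0,0] length 1 -- new best
  Position 1 ('d'): window [0,1] length 2 -- new best
  Position 2 ('b'): window [0,2] length 3 -- new best
  Position 3 ('d'): repeat (last at 1), move window start to 2
  Position 3 ('d'): window [2,3] length 2
  Position 4 ('f'): window [2,4] length 3
  Position 5 ('h'): window [2,5] length 4 -- new best
  Position 6 ('d'): repeat (last at 3), move window start to 4
  Position 6 ('d'): window [4,6] length 3
  Position 7 ('a'): window [4,7] length 4
  Position 8 ('b'): window [4,8] length 5 -- new best
  Position 9 ('f'): repeat (last at 4), move window start to 5
  Position 9 ('f'): window [5,9] length 5
  Position 10 ('d'): repeat (last at 6), move window start to 7
  Position 10 ('d'): window [7,10] length 4
  Position 11 ('b'): repeat (last at 8), move window start to 9
  Position 11 ('b'): window [9,11] length 3
Longest substring with no repeats: "fhdab" with length 5

5


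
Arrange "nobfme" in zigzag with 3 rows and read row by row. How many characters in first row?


Zigzag "nobfme" into 3 rows:
Placing characters:
  'n' => row 0
  'o' => row 1
  'b' => row 2
  'f' => row 1
  'm' => row 0
  'e' => row 1
Rows:
  Row 0: "nm"
  Row 1: "ofe"
  Row 2: "b"
First row length: 2

2


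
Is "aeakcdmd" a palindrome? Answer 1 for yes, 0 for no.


Input: aeakcdmd
Reversed: dmdckaea
  Compare pos 0 ('a') with pos 7 ('d'): MISMATCH
  Compare pos 1 ('e') with pos 6 ('m'): MISMATCH
  Compare pos 2 ('a') with pos 5 ('d'): MISMATCH
  Compare pos 3 ('k') with pos 4 ('c'): MISMATCH
Result: not a palindrome

0


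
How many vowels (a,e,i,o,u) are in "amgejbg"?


Input: amgejbg
Checking each character:
  'a' at position 0: vowel (running total: 1)
  'm' at position 1: consonant
  'g' at position 2: consonant
  'e' at position 3: vowel (running total: 2)
  'j' at position 4: consonant
  'b' at position 5: consonant
  'g' at position 6: consonant
Total vowels: 2

2


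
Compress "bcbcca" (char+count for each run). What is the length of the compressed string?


Input: bcbcca
Runs:
  'b' x 1 => "b1"
  'c' x 1 => "c1"
  'b' x 1 => "b1"
  'c' x 2 => "c2"
  'a' x 1 => "a1"
Compressed: "b1c1b1c2a1"
Compressed length: 10

10


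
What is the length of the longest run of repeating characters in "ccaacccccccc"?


Input: "ccaacccccccc"
Scanning for longest run:
  Position 1 ('c'): continues run of 'c', length=2
  Position 2 ('a'): new char, reset run to 1
  Position 3 ('a'): continues run of 'a', length=2
  Position 4 ('c'): new char, reset run to 1
  Position 5 ('c'): continues run of 'c', length=2
  Position 6 ('c'): continues run of 'c', length=3
  Position 7 ('c'): continues run of 'c', length=4
  Position 8 ('c'): continues run of 'c', length=5
  Position 9 ('c'): continues run of 'c', length=6
  Position 10 ('c'): continues run of 'c', length=7
  Position 11 ('c'): continues run of 'c', length=8
Longest run: 'c' with length 8

8


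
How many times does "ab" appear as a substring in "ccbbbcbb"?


Searching for "ab" in "ccbbbcbb"
Scanning each position:
  Position 0: "cc" => no
  Position 1: "cb" => no
  Position 2: "bb" => no
  Position 3: "bb" => no
  Position 4: "bc" => no
  Position 5: "cb" => no
  Position 6: "bb" => no
Total occurrences: 0

0


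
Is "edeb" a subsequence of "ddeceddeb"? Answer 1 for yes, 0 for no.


Check if "edeb" is a subsequence of "ddeceddeb"
Greedy scan:
  Position 0 ('d'): no match needed
  Position 1 ('d'): no match needed
  Position 2 ('e'): matches sub[0] = 'e'
  Position 3 ('c'): no match needed
  Position 4 ('e'): no match needed
  Position 5 ('d'): matches sub[1] = 'd'
  Position 6 ('d'): no match needed
  Position 7 ('e'): matches sub[2] = 'e'
  Position 8 ('b'): matches sub[3] = 'b'
All 4 characters matched => is a subsequence

1


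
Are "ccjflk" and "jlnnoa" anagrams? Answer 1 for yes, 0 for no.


Strings: "ccjflk", "jlnnoa"
Sorted first:  ccfjkl
Sorted second: ajlnno
Differ at position 0: 'c' vs 'a' => not anagrams

0


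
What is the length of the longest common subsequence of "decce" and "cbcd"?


LCS of "decce" and "cbcd"
DP table:
           c    b    c    d
      0    0    0    0    0
  d   0    0    0    0    1
  e   0    0    0    0    1
  c   0    1    1    1    1
  c   0    1    1    2    2
  e   0    1    1    2    2
LCS length = dp[5][4] = 2

2


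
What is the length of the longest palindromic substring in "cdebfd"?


Input: "cdebfd"
Checking substrings for palindromes:
  No multi-char palindromic substrings found
Longest palindromic substring: "c" with length 1

1


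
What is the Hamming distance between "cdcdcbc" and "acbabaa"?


Comparing "cdcdcbc" and "acbabaa" position by position:
  Position 0: 'c' vs 'a' => differ
  Position 1: 'd' vs 'c' => differ
  Position 2: 'c' vs 'b' => differ
  Position 3: 'd' vs 'a' => differ
  Position 4: 'c' vs 'b' => differ
  Position 5: 'b' vs 'a' => differ
  Position 6: 'c' vs 'a' => differ
Total differences (Hamming distance): 7

7


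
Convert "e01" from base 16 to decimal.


Input: "e01" in base 16
Positional expansion:
  Digit 'e' (value 14) x 16^2 = 3584
  Digit '0' (value 0) x 16^1 = 0
  Digit '1' (value 1) x 16^0 = 1
Sum = 3585

3585


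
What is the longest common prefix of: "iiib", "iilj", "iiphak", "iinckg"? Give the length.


Words: iiib, iilj, iiphak, iinckg
  Position 0: all 'i' => match
  Position 1: all 'i' => match
  Position 2: ('i', 'l', 'p', 'n') => mismatch, stop
LCP = "ii" (length 2)

2


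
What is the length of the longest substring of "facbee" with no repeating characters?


Input: "facbee"
Sliding window (track last position of each char):
  Position 0 ('f'): window [0,0] length 1 -- new best
  Position 1 ('a'): window [0,1] length 2 -- new best
  Position 2 ('c'): window [0,2] length 3 -- new best
  Position 3 ('b'): window [0,3] length 4 -- new best
  Position 4 ('e'): window [0,4] length 5 -- new best
  Position 5 ('e'): repeat (last at 4), move window start to 5
  Position 5 ('e'): window [5,5] length 1
Longest substring with no repeats: "facbe" with length 5

5


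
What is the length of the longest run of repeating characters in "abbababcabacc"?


Input: "abbababcabacc"
Scanning for longest run:
  Position 1 ('b'): new char, reset run to 1
  Position 2 ('b'): continues run of 'b', length=2
  Position 3 ('a'): new char, reset run to 1
  Position 4 ('b'): new char, reset run to 1
  Position 5 ('a'): new char, reset run to 1
  Position 6 ('b'): new char, reset run to 1
  Position 7 ('c'): new char, reset run to 1
  Position 8 ('a'): new char, reset run to 1
  Position 9 ('b'): new char, reset run to 1
  Position 10 ('a'): new char, reset run to 1
  Position 11 ('c'): new char, reset run to 1
  Position 12 ('c'): continues run of 'c', length=2
Longest run: 'b' with length 2

2


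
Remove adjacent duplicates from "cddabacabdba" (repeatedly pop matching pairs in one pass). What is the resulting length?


Input: cddabacabdba
Stack-based adjacent duplicate removal:
  Read 'c': push. Stack: c
  Read 'd': push. Stack: cd
  Read 'd': matches stack top 'd' => pop. Stack: c
  Read 'a': push. Stack: ca
  Read 'b': push. Stack: cab
  Read 'a': push. Stack: caba
  Read 'c': push. Stack: cabac
  Read 'a': push. Stack: cabaca
  Read 'b': push. Stack: cabacab
  Read 'd': push. Stack: cabacabd
  Read 'b': push. Stack: cabacabdb
  Read 'a': push. Stack: cabacabdba
Final stack: "cabacabdba" (length 10)

10


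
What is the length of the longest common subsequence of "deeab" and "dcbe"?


LCS of "deeab" and "dcbe"
DP table:
           d    c    b    e
      0    0    0    0    0
  d   0    1    1    1    1
  e   0    1    1    1    2
  e   0    1    1    1    2
  a   0    1    1    1    2
  b   0    1    1    2    2
LCS length = dp[5][4] = 2

2


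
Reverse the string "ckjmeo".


Input: ckjmeo
Reading characters right to left:
  Position 5: 'o'
  Position 4: 'e'
  Position 3: 'm'
  Position 2: 'j'
  Position 1: 'k'
  Position 0: 'c'
Reversed: oemjkc

oemjkc


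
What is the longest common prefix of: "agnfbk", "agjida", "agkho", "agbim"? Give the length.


Words: agnfbk, agjida, agkho, agbim
  Position 0: all 'a' => match
  Position 1: all 'g' => match
  Position 2: ('n', 'j', 'k', 'b') => mismatch, stop
LCP = "ag" (length 2)

2


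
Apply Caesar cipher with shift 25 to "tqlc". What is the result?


Caesar cipher: shift "tqlc" by 25
  't' (pos 19) + 25 = pos 18 = 's'
  'q' (pos 16) + 25 = pos 15 = 'p'
  'l' (pos 11) + 25 = pos 10 = 'k'
  'c' (pos 2) + 25 = pos 1 = 'b'
Result: spkb

spkb


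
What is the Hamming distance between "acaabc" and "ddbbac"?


Comparing "acaabc" and "ddbbac" position by position:
  Position 0: 'a' vs 'd' => differ
  Position 1: 'c' vs 'd' => differ
  Position 2: 'a' vs 'b' => differ
  Position 3: 'a' vs 'b' => differ
  Position 4: 'b' vs 'a' => differ
  Position 5: 'c' vs 'c' => same
Total differences (Hamming distance): 5

5


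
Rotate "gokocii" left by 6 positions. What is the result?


Input: "gokocii", rotate left by 6
First 6 characters: "gokoci"
Remaining characters: "i"
Concatenate remaining + first: "i" + "gokoci" = "igokoci"

igokoci


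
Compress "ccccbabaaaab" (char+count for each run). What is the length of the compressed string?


Input: ccccbabaaaab
Runs:
  'c' x 4 => "c4"
  'b' x 1 => "b1"
  'a' x 1 => "a1"
  'b' x 1 => "b1"
  'a' x 4 => "a4"
  'b' x 1 => "b1"
Compressed: "c4b1a1b1a4b1"
Compressed length: 12

12


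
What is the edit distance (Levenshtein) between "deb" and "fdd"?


Computing edit distance: "deb" -> "fdd"
DP table:
           f    d    d
      0    1    2    3
  d   1    1    1    2
  e   2    2    2    2
  b   3    3    3    3
Edit distance = dp[3][3] = 3

3


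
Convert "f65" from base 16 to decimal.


Input: "f65" in base 16
Positional expansion:
  Digit 'f' (value 15) x 16^2 = 3840
  Digit '6' (value 6) x 16^1 = 96
  Digit '5' (value 5) x 16^0 = 5
Sum = 3941

3941


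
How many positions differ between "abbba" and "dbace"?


Comparing "abbba" and "dbace" position by position:
  Position 0: 'a' vs 'd' => DIFFER
  Position 1: 'b' vs 'b' => same
  Position 2: 'b' vs 'a' => DIFFER
  Position 3: 'b' vs 'c' => DIFFER
  Position 4: 'a' vs 'e' => DIFFER
Positions that differ: 4

4


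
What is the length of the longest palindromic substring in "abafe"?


Input: "abafe"
Checking substrings for palindromes:
  [0:3] "aba" (len 3) => palindrome
Longest palindromic substring: "aba" with length 3

3


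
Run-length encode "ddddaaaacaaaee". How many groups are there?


Input: ddddaaaacaaaee
Scanning for consecutive runs:
  Group 1: 'd' x 4 (positions 0-3)
  Group 2: 'a' x 4 (positions 4-7)
  Group 3: 'c' x 1 (positions 8-8)
  Group 4: 'a' x 3 (positions 9-11)
  Group 5: 'e' x 2 (positions 12-13)
Total groups: 5

5


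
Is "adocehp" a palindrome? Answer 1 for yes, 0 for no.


Input: adocehp
Reversed: phecoda
  Compare pos 0 ('a') with pos 6 ('p'): MISMATCH
  Compare pos 1 ('d') with pos 5 ('h'): MISMATCH
  Compare pos 2 ('o') with pos 4 ('e'): MISMATCH
Result: not a palindrome

0


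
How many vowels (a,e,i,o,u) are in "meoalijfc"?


Input: meoalijfc
Checking each character:
  'm' at position 0: consonant
  'e' at position 1: vowel (running total: 1)
  'o' at position 2: vowel (running total: 2)
  'a' at position 3: vowel (running total: 3)
  'l' at position 4: consonant
  'i' at position 5: vowel (running total: 4)
  'j' at position 6: consonant
  'f' at position 7: consonant
  'c' at position 8: consonant
Total vowels: 4

4


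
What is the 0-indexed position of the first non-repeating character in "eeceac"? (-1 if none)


Input: eeceac
Character frequencies:
  'a': 1
  'c': 2
  'e': 3
Scanning left to right for freq == 1:
  Position 0 ('e'): freq=3, skip
  Position 1 ('e'): freq=3, skip
  Position 2 ('c'): freq=2, skip
  Position 3 ('e'): freq=3, skip
  Position 4 ('a'): unique! => answer = 4

4


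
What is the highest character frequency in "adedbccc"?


Input: adedbccc
Character counts:
  'a': 1
  'b': 1
  'c': 3
  'd': 2
  'e': 1
Maximum frequency: 3

3


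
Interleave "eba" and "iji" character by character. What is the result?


Interleaving "eba" and "iji":
  Position 0: 'e' from first, 'i' from second => "ei"
  Position 1: 'b' from first, 'j' from second => "bj"
  Position 2: 'a' from first, 'i' from second => "ai"
Result: eibjai

eibjai


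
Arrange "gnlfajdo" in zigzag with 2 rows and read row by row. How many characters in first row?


Zigzag "gnlfajdo" into 2 rows:
Placing characters:
  'g' => row 0
  'n' => row 1
  'l' => row 0
  'f' => row 1
  'a' => row 0
  'j' => row 1
  'd' => row 0
  'o' => row 1
Rows:
  Row 0: "glad"
  Row 1: "nfjo"
First row length: 4

4


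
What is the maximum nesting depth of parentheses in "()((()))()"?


Input: "()((()))()"
Tracking depth:
  Position 0 '(': depth becomes 1
  Position 1 ')': depth becomes 0
  Position 2 '(': depth becomes 1
  Position 3 '(': depth becomes 2
  Position 4 '(': depth becomes 3
  Position 5 ')': depth becomes 2
  Position 6 ')': depth becomes 1
  Position 7 ')': depth becomes 0
  Position 8 '(': depth becomes 1
  Position 9 ')': depth becomes 0
Maximum depth reached: 3

3


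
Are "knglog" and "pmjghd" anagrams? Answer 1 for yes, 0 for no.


Strings: "knglog", "pmjghd"
Sorted first:  ggklno
Sorted second: dghjmp
Differ at position 0: 'g' vs 'd' => not anagrams

0


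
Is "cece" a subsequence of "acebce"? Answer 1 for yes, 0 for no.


Check if "cece" is a subsequence of "acebce"
Greedy scan:
  Position 0 ('a'): no match needed
  Position 1 ('c'): matches sub[0] = 'c'
  Position 2 ('e'): matches sub[1] = 'e'
  Position 3 ('b'): no match needed
  Position 4 ('c'): matches sub[2] = 'c'
  Position 5 ('e'): matches sub[3] = 'e'
All 4 characters matched => is a subsequence

1


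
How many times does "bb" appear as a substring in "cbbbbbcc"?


Searching for "bb" in "cbbbbbcc"
Scanning each position:
  Position 0: "cb" => no
  Position 1: "bb" => MATCH
  Position 2: "bb" => MATCH
  Position 3: "bb" => MATCH
  Position 4: "bb" => MATCH
  Position 5: "bc" => no
  Position 6: "cc" => no
Total occurrences: 4

4


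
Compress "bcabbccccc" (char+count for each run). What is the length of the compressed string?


Input: bcabbccccc
Runs:
  'b' x 1 => "b1"
  'c' x 1 => "c1"
  'a' x 1 => "a1"
  'b' x 2 => "b2"
  'c' x 5 => "c5"
Compressed: "b1c1a1b2c5"
Compressed length: 10

10


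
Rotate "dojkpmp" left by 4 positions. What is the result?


Input: "dojkpmp", rotate left by 4
First 4 characters: "dojk"
Remaining characters: "pmp"
Concatenate remaining + first: "pmp" + "dojk" = "pmpdojk"

pmpdojk


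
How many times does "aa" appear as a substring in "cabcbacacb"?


Searching for "aa" in "cabcbacacb"
Scanning each position:
  Position 0: "ca" => no
  Position 1: "ab" => no
  Position 2: "bc" => no
  Position 3: "cb" => no
  Position 4: "ba" => no
  Position 5: "ac" => no
  Position 6: "ca" => no
  Position 7: "ac" => no
  Position 8: "cb" => no
Total occurrences: 0

0


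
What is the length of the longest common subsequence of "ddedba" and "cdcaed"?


LCS of "ddedba" and "cdcaed"
DP table:
           c    d    c    a    e    d
      0    0    0    0    0    0    0
  d   0    0    1    1    1    1    1
  d   0    0    1    1    1    1    2
  e   0    0    1    1    1    2    2
  d   0    0    1    1    1    2    3
  b   0    0    1    1    1    2    3
  a   0    0    1    1    2    2    3
LCS length = dp[6][6] = 3

3


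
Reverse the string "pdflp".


Input: pdflp
Reading characters right to left:
  Position 4: 'p'
  Position 3: 'l'
  Position 2: 'f'
  Position 1: 'd'
  Position 0: 'p'
Reversed: plfdp

plfdp


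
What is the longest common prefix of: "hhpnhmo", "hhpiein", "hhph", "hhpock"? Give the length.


Words: hhpnhmo, hhpiein, hhph, hhpock
  Position 0: all 'h' => match
  Position 1: all 'h' => match
  Position 2: all 'p' => match
  Position 3: ('n', 'i', 'h', 'o') => mismatch, stop
LCP = "hhp" (length 3)

3


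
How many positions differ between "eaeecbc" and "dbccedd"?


Comparing "eaeecbc" and "dbccedd" position by position:
  Position 0: 'e' vs 'd' => DIFFER
  Position 1: 'a' vs 'b' => DIFFER
  Position 2: 'e' vs 'c' => DIFFER
  Position 3: 'e' vs 'c' => DIFFER
  Position 4: 'c' vs 'e' => DIFFER
  Position 5: 'b' vs 'd' => DIFFER
  Position 6: 'c' vs 'd' => DIFFER
Positions that differ: 7

7


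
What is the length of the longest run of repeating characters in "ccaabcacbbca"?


Input: "ccaabcacbbca"
Scanning for longest run:
  Position 1 ('c'): continues run of 'c', length=2
  Position 2 ('a'): new char, reset run to 1
  Position 3 ('a'): continues run of 'a', length=2
  Position 4 ('b'): new char, reset run to 1
  Position 5 ('c'): new char, reset run to 1
  Position 6 ('a'): new char, reset run to 1
  Position 7 ('c'): new char, reset run to 1
  Position 8 ('b'): new char, reset run to 1
  Position 9 ('b'): continues run of 'b', length=2
  Position 10 ('c'): new char, reset run to 1
  Position 11 ('a'): new char, reset run to 1
Longest run: 'c' with length 2

2


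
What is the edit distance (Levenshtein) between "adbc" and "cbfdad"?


Computing edit distance: "adbc" -> "cbfdad"
DP table:
           c    b    f    d    a    d
      0    1    2    3    4    5    6
  a   1    1    2    3    4    4    5
  d   2    2    2    3    3    4    4
  b   3    3    2    3    4    4    5
  c   4    3    3    3    4    5    5
Edit distance = dp[4][6] = 5

5


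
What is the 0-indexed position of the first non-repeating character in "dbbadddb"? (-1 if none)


Input: dbbadddb
Character frequencies:
  'a': 1
  'b': 3
  'd': 4
Scanning left to right for freq == 1:
  Position 0 ('d'): freq=4, skip
  Position 1 ('b'): freq=3, skip
  Position 2 ('b'): freq=3, skip
  Position 3 ('a'): unique! => answer = 3

3


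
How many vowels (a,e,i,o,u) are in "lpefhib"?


Input: lpefhib
Checking each character:
  'l' at position 0: consonant
  'p' at position 1: consonant
  'e' at position 2: vowel (running total: 1)
  'f' at position 3: consonant
  'h' at position 4: consonant
  'i' at position 5: vowel (running total: 2)
  'b' at position 6: consonant
Total vowels: 2

2


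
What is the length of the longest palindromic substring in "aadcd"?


Input: "aadcd"
Checking substrings for palindromes:
  [2:5] "dcd" (len 3) => palindrome
  [0:2] "aa" (len 2) => palindrome
Longest palindromic substring: "dcd" with length 3

3


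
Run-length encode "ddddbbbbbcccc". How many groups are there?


Input: ddddbbbbbcccc
Scanning for consecutive runs:
  Group 1: 'd' x 4 (positions 0-3)
  Group 2: 'b' x 5 (positions 4-8)
  Group 3: 'c' x 4 (positions 9-12)
Total groups: 3

3


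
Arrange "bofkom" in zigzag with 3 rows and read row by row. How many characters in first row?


Zigzag "bofkom" into 3 rows:
Placing characters:
  'b' => row 0
  'o' => row 1
  'f' => row 2
  'k' => row 1
  'o' => row 0
  'm' => row 1
Rows:
  Row 0: "bo"
  Row 1: "okm"
  Row 2: "f"
First row length: 2

2


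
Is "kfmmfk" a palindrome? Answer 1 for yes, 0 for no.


Input: kfmmfk
Reversed: kfmmfk
  Compare pos 0 ('k') with pos 5 ('k'): match
  Compare pos 1 ('f') with pos 4 ('f'): match
  Compare pos 2 ('m') with pos 3 ('m'): match
Result: palindrome

1


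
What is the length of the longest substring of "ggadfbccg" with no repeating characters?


Input: "ggadfbccg"
Sliding window (track last position of each char):
  Position 0 ('g'): window [0,0] length 1 -- new best
  Position 1 ('g'): repeat (last at 0), move window start to 1
  Position 1 ('g'): window [1,1] length 1
  Position 2 ('a'): window [1,2] length 2 -- new best
  Position 3 ('d'): window [1,3] length 3 -- new best
  Position 4 ('f'): window [1,4] length 4 -- new best
  Position 5 ('b'): window [1,5] length 5 -- new best
  Position 6 ('c'): window [1,6] length 6 -- new best
  Position 7 ('c'): repeat (last at 6), move window start to 7
  Position 7 ('c'): window [7,7] length 1
  Position 8 ('g'): window [7,8] length 2
Longest substring with no repeats: "gadfbc" with length 6

6


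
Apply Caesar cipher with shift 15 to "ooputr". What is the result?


Caesar cipher: shift "ooputr" by 15
  'o' (pos 14) + 15 = pos 3 = 'd'
  'o' (pos 14) + 15 = pos 3 = 'd'
  'p' (pos 15) + 15 = pos 4 = 'e'
  'u' (pos 20) + 15 = pos 9 = 'j'
  't' (pos 19) + 15 = pos 8 = 'i'
  'r' (pos 17) + 15 = pos 6 = 'g'
Result: ddejig

ddejig


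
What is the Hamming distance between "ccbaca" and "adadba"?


Comparing "ccbaca" and "adadba" position by position:
  Position 0: 'c' vs 'a' => differ
  Position 1: 'c' vs 'd' => differ
  Position 2: 'b' vs 'a' => differ
  Position 3: 'a' vs 'd' => differ
  Position 4: 'c' vs 'b' => differ
  Position 5: 'a' vs 'a' => same
Total differences (Hamming distance): 5

5


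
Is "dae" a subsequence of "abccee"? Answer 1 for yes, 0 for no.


Check if "dae" is a subsequence of "abccee"
Greedy scan:
  Position 0 ('a'): no match needed
  Position 1 ('b'): no match needed
  Position 2 ('c'): no match needed
  Position 3 ('c'): no match needed
  Position 4 ('e'): no match needed
  Position 5 ('e'): no match needed
Only matched 0/3 characters => not a subsequence

0


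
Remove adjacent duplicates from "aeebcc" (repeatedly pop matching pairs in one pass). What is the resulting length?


Input: aeebcc
Stack-based adjacent duplicate removal:
  Read 'a': push. Stack: a
  Read 'e': push. Stack: ae
  Read 'e': matches stack top 'e' => pop. Stack: a
  Read 'b': push. Stack: ab
  Read 'c': push. Stack: abc
  Read 'c': matches stack top 'c' => pop. Stack: ab
Final stack: "ab" (length 2)

2


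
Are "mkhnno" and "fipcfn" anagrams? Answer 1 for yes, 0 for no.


Strings: "mkhnno", "fipcfn"
Sorted first:  hkmnno
Sorted second: cffinp
Differ at position 0: 'h' vs 'c' => not anagrams

0


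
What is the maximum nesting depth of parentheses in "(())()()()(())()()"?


Input: "(())()()()(())()()"
Tracking depth:
  Position 0 '(': depth becomes 1
  Position 1 '(': depth becomes 2
  Position 2 ')': depth becomes 1
  Position 3 ')': depth becomes 0
  Position 4 '(': depth becomes 1
  Position 5 ')': depth becomes 0
  Position 6 '(': depth becomes 1
  Position 7 ')': depth becomes 0
  Position 8 '(': depth becomes 1
  Position 9 ')': depth becomes 0
  Position 10 '(': depth becomes 1
  Position 11 '(': depth becomes 2
  Position 12 ')': depth becomes 1
  Position 13 ')': depth becomes 0
  Position 14 '(': depth becomes 1
  Position 15 ')': depth becomes 0
  Position 16 '(': depth becomes 1
  Position 17 ')': depth becomes 0
Maximum depth reached: 2

2


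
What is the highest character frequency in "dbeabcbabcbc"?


Input: dbeabcbabcbc
Character counts:
  'a': 2
  'b': 5
  'c': 3
  'd': 1
  'e': 1
Maximum frequency: 5

5


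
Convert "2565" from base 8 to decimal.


Input: "2565" in base 8
Positional expansion:
  Digit '2' (value 2) x 8^3 = 1024
  Digit '5' (value 5) x 8^2 = 320
  Digit '6' (value 6) x 8^1 = 48
  Digit '5' (value 5) x 8^0 = 5
Sum = 1397

1397


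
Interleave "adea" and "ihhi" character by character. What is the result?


Interleaving "adea" and "ihhi":
  Position 0: 'a' from first, 'i' from second => "ai"
  Position 1: 'd' from first, 'h' from second => "dh"
  Position 2: 'e' from first, 'h' from second => "eh"
  Position 3: 'a' from first, 'i' from second => "ai"
Result: aidhehai

aidhehai


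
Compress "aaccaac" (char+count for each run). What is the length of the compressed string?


Input: aaccaac
Runs:
  'a' x 2 => "a2"
  'c' x 2 => "c2"
  'a' x 2 => "a2"
  'c' x 1 => "c1"
Compressed: "a2c2a2c1"
Compressed length: 8

8


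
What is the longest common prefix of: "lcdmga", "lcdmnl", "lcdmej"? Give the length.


Words: lcdmga, lcdmnl, lcdmej
  Position 0: all 'l' => match
  Position 1: all 'c' => match
  Position 2: all 'd' => match
  Position 3: all 'm' => match
  Position 4: ('g', 'n', 'e') => mismatch, stop
LCP = "lcdm" (length 4)

4


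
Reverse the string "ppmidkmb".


Input: ppmidkmb
Reading characters right to left:
  Position 7: 'b'
  Position 6: 'm'
  Position 5: 'k'
  Position 4: 'd'
  Position 3: 'i'
  Position 2: 'm'
  Position 1: 'p'
  Position 0: 'p'
Reversed: bmkdimpp

bmkdimpp


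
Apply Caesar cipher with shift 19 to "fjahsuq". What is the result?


Caesar cipher: shift "fjahsuq" by 19
  'f' (pos 5) + 19 = pos 24 = 'y'
  'j' (pos 9) + 19 = pos 2 = 'c'
  'a' (pos 0) + 19 = pos 19 = 't'
  'h' (pos 7) + 19 = pos 0 = 'a'
  's' (pos 18) + 19 = pos 11 = 'l'
  'u' (pos 20) + 19 = pos 13 = 'n'
  'q' (pos 16) + 19 = pos 9 = 'j'
Result: yctalnj

yctalnj


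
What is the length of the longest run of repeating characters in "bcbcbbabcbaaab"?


Input: "bcbcbbabcbaaab"
Scanning for longest run:
  Position 1 ('c'): new char, reset run to 1
  Position 2 ('b'): new char, reset run to 1
  Position 3 ('c'): new char, reset run to 1
  Position 4 ('b'): new char, reset run to 1
  Position 5 ('b'): continues run of 'b', length=2
  Position 6 ('a'): new char, reset run to 1
  Position 7 ('b'): new char, reset run to 1
  Position 8 ('c'): new char, reset run to 1
  Position 9 ('b'): new char, reset run to 1
  Position 10 ('a'): new char, reset run to 1
  Position 11 ('a'): continues run of 'a', length=2
  Position 12 ('a'): continues run of 'a', length=3
  Position 13 ('b'): new char, reset run to 1
Longest run: 'a' with length 3

3


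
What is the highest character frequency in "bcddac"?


Input: bcddac
Character counts:
  'a': 1
  'b': 1
  'c': 2
  'd': 2
Maximum frequency: 2

2


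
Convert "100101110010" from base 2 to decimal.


Input: "100101110010" in base 2
Positional expansion:
  Digit '1' (value 1) x 2^11 = 2048
  Digit '0' (value 0) x 2^10 = 0
  Digit '0' (value 0) x 2^9 = 0
  Digit '1' (value 1) x 2^8 = 256
  Digit '0' (value 0) x 2^7 = 0
  Digit '1' (value 1) x 2^6 = 64
  Digit '1' (value 1) x 2^5 = 32
  Digit '1' (value 1) x 2^4 = 16
  Digit '0' (value 0) x 2^3 = 0
  Digit '0' (value 0) x 2^2 = 0
  Digit '1' (value 1) x 2^1 = 2
  Digit '0' (value 0) x 2^0 = 0
Sum = 2418

2418


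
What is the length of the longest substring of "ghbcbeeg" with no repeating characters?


Input: "ghbcbeeg"
Sliding window (track last position of each char):
  Position 0 ('g'): window [0,0] length 1 -- new best
  Position 1 ('h'): window [0,1] length 2 -- new best
  Position 2 ('b'): window [0,2] length 3 -- new best
  Position 3 ('c'): window [0,3] length 4 -- new best
  Position 4 ('b'): repeat (last at 2), move window start to 3
  Position 4 ('b'): window [3,4] length 2
  Position 5 ('e'): window [3,5] length 3
  Position 6 ('e'): repeat (last at 5), move window start to 6
  Position 6 ('e'): window [6,6] length 1
  Position 7 ('g'): window [6,7] length 2
Longest substring with no repeats: "ghbc" with length 4

4


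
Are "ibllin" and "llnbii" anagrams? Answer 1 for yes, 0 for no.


Strings: "ibllin", "llnbii"
Sorted first:  biilln
Sorted second: biilln
Sorted forms match => anagrams

1


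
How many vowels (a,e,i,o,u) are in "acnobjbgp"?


Input: acnobjbgp
Checking each character:
  'a' at position 0: vowel (running total: 1)
  'c' at position 1: consonant
  'n' at position 2: consonant
  'o' at position 3: vowel (running total: 2)
  'b' at position 4: consonant
  'j' at position 5: consonant
  'b' at position 6: consonant
  'g' at position 7: consonant
  'p' at position 8: consonant
Total vowels: 2

2


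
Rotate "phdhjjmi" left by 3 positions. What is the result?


Input: "phdhjjmi", rotate left by 3
First 3 characters: "phd"
Remaining characters: "hjjmi"
Concatenate remaining + first: "hjjmi" + "phd" = "hjjmiphd"

hjjmiphd


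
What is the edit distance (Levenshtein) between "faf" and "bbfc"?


Computing edit distance: "faf" -> "bbfc"
DP table:
           b    b    f    c
      0    1    2    3    4
  f   1    1    2    2    3
  a   2    2    2    3    3
  f   3    3    3    2    3
Edit distance = dp[3][4] = 3

3


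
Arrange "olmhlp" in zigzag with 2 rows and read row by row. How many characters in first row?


Zigzag "olmhlp" into 2 rows:
Placing characters:
  'o' => row 0
  'l' => row 1
  'm' => row 0
  'h' => row 1
  'l' => row 0
  'p' => row 1
Rows:
  Row 0: "oml"
  Row 1: "lhp"
First row length: 3

3


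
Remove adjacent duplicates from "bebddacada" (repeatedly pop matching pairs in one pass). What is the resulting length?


Input: bebddacada
Stack-based adjacent duplicate removal:
  Read 'b': push. Stack: b
  Read 'e': push. Stack: be
  Read 'b': push. Stack: beb
  Read 'd': push. Stack: bebd
  Read 'd': matches stack top 'd' => pop. Stack: beb
  Read 'a': push. Stack: beba
  Read 'c': push. Stack: bebac
  Read 'a': push. Stack: bebaca
  Read 'd': push. Stack: bebacad
  Read 'a': push. Stack: bebacada
Final stack: "bebacada" (length 8)

8


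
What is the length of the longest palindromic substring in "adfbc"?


Input: "adfbc"
Checking substrings for palindromes:
  No multi-char palindromic substrings found
Longest palindromic substring: "a" with length 1

1


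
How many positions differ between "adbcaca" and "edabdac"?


Comparing "adbcaca" and "edabdac" position by position:
  Position 0: 'a' vs 'e' => DIFFER
  Position 1: 'd' vs 'd' => same
  Position 2: 'b' vs 'a' => DIFFER
  Position 3: 'c' vs 'b' => DIFFER
  Position 4: 'a' vs 'd' => DIFFER
  Position 5: 'c' vs 'a' => DIFFER
  Position 6: 'a' vs 'c' => DIFFER
Positions that differ: 6

6


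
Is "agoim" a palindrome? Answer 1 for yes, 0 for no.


Input: agoim
Reversed: mioga
  Compare pos 0 ('a') with pos 4 ('m'): MISMATCH
  Compare pos 1 ('g') with pos 3 ('i'): MISMATCH
Result: not a palindrome

0


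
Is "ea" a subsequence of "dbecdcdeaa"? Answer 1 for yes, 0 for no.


Check if "ea" is a subsequence of "dbecdcdeaa"
Greedy scan:
  Position 0 ('d'): no match needed
  Position 1 ('b'): no match needed
  Position 2 ('e'): matches sub[0] = 'e'
  Position 3 ('c'): no match needed
  Position 4 ('d'): no match needed
  Position 5 ('c'): no match needed
  Position 6 ('d'): no match needed
  Position 7 ('e'): no match needed
  Position 8 ('a'): matches sub[1] = 'a'
  Position 9 ('a'): no match needed
All 2 characters matched => is a subsequence

1


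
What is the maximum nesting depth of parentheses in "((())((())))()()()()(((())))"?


Input: "((())((())))()()()()(((())))"
Tracking depth:
  Position 0 '(': depth becomes 1
  Position 1 '(': depth becomes 2
  Position 2 '(': depth becomes 3
  Position 3 ')': depth becomes 2
  Position 4 ')': depth becomes 1
  Position 5 '(': depth becomes 2
  Position 6 '(': depth becomes 3
  Position 7 '(': depth becomes 4
  Position 8 ')': depth becomes 3
  Position 9 ')': depth becomes 2
  Position 10 ')': depth becomes 1
  Position 11 ')': depth becomes 0
  Position 12 '(': depth becomes 1
  Position 13 ')': depth becomes 0
  Position 14 '(': depth becomes 1
  Position 15 ')': depth becomes 0
  Position 16 '(': depth becomes 1
  Position 17 ')': depth becomes 0
  Position 18 '(': depth becomes 1
  Position 19 ')': depth becomes 0
  Position 20 '(': depth becomes 1
  Position 21 '(': depth becomes 2
  Position 22 '(': depth becomes 3
  Position 23 '(': depth becomes 4
  Position 24 ')': depth becomes 3
  Position 25 ')': depth becomes 2
  Position 26 ')': depth becomes 1
  Position 27 ')': depth becomes 0
Maximum depth reached: 4

4


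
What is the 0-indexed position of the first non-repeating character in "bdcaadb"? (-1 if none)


Input: bdcaadb
Character frequencies:
  'a': 2
  'b': 2
  'c': 1
  'd': 2
Scanning left to right for freq == 1:
  Position 0 ('b'): freq=2, skip
  Position 1 ('d'): freq=2, skip
  Position 2 ('c'): unique! => answer = 2

2


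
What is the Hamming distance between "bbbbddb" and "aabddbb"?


Comparing "bbbbddb" and "aabddbb" position by position:
  Position 0: 'b' vs 'a' => differ
  Position 1: 'b' vs 'a' => differ
  Position 2: 'b' vs 'b' => same
  Position 3: 'b' vs 'd' => differ
  Position 4: 'd' vs 'd' => same
  Position 5: 'd' vs 'b' => differ
  Position 6: 'b' vs 'b' => same
Total differences (Hamming distance): 4

4


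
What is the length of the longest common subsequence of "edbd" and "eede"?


LCS of "edbd" and "eede"
DP table:
           e    e    d    e
      0    0    0    0    0
  e   0    1    1    1    1
  d   0    1    1    2    2
  b   0    1    1    2    2
  d   0    1    1    2    2
LCS length = dp[4][4] = 2

2


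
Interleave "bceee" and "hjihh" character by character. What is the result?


Interleaving "bceee" and "hjihh":
  Position 0: 'b' from first, 'h' from second => "bh"
  Position 1: 'c' from first, 'j' from second => "cj"
  Position 2: 'e' from first, 'i' from second => "ei"
  Position 3: 'e' from first, 'h' from second => "eh"
  Position 4: 'e' from first, 'h' from second => "eh"
Result: bhcjeieheh

bhcjeieheh


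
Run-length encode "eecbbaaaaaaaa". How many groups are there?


Input: eecbbaaaaaaaa
Scanning for consecutive runs:
  Group 1: 'e' x 2 (positions 0-1)
  Group 2: 'c' x 1 (positions 2-2)
  Group 3: 'b' x 2 (positions 3-4)
  Group 4: 'a' x 8 (positions 5-12)
Total groups: 4

4


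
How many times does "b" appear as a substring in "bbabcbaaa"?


Searching for "b" in "bbabcbaaa"
Scanning each position:
  Position 0: "b" => MATCH
  Position 1: "b" => MATCH
  Position 2: "a" => no
  Position 3: "b" => MATCH
  Position 4: "c" => no
  Position 5: "b" => MATCH
  Position 6: "a" => no
  Position 7: "a" => no
  Position 8: "a" => no
Total occurrences: 4

4


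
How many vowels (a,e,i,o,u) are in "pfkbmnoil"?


Input: pfkbmnoil
Checking each character:
  'p' at position 0: consonant
  'f' at position 1: consonant
  'k' at position 2: consonant
  'b' at position 3: consonant
  'm' at position 4: consonant
  'n' at position 5: consonant
  'o' at position 6: vowel (running total: 1)
  'i' at position 7: vowel (running total: 2)
  'l' at position 8: consonant
Total vowels: 2

2


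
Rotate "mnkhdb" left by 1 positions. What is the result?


Input: "mnkhdb", rotate left by 1
First 1 characters: "m"
Remaining characters: "nkhdb"
Concatenate remaining + first: "nkhdb" + "m" = "nkhdbm"

nkhdbm


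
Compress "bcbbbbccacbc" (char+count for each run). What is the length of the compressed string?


Input: bcbbbbccacbc
Runs:
  'b' x 1 => "b1"
  'c' x 1 => "c1"
  'b' x 4 => "b4"
  'c' x 2 => "c2"
  'a' x 1 => "a1"
  'c' x 1 => "c1"
  'b' x 1 => "b1"
  'c' x 1 => "c1"
Compressed: "b1c1b4c2a1c1b1c1"
Compressed length: 16

16


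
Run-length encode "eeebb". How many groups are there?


Input: eeebb
Scanning for consecutive runs:
  Group 1: 'e' x 3 (positions 0-2)
  Group 2: 'b' x 2 (positions 3-4)
Total groups: 2

2


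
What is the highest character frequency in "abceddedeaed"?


Input: abceddedeaed
Character counts:
  'a': 2
  'b': 1
  'c': 1
  'd': 4
  'e': 4
Maximum frequency: 4

4


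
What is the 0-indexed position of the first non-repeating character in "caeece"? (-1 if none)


Input: caeece
Character frequencies:
  'a': 1
  'c': 2
  'e': 3
Scanning left to right for freq == 1:
  Position 0 ('c'): freq=2, skip
  Position 1 ('a'): unique! => answer = 1

1


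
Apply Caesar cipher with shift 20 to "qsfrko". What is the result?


Caesar cipher: shift "qsfrko" by 20
  'q' (pos 16) + 20 = pos 10 = 'k'
  's' (pos 18) + 20 = pos 12 = 'm'
  'f' (pos 5) + 20 = pos 25 = 'z'
  'r' (pos 17) + 20 = pos 11 = 'l'
  'k' (pos 10) + 20 = pos 4 = 'e'
  'o' (pos 14) + 20 = pos 8 = 'i'
Result: kmzlei

kmzlei


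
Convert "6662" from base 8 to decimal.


Input: "6662" in base 8
Positional expansion:
  Digit '6' (value 6) x 8^3 = 3072
  Digit '6' (value 6) x 8^2 = 384
  Digit '6' (value 6) x 8^1 = 48
  Digit '2' (value 2) x 8^0 = 2
Sum = 3506

3506


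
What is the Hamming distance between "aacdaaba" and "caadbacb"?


Comparing "aacdaaba" and "caadbacb" position by position:
  Position 0: 'a' vs 'c' => differ
  Position 1: 'a' vs 'a' => same
  Position 2: 'c' vs 'a' => differ
  Position 3: 'd' vs 'd' => same
  Position 4: 'a' vs 'b' => differ
  Position 5: 'a' vs 'a' => same
  Position 6: 'b' vs 'c' => differ
  Position 7: 'a' vs 'b' => differ
Total differences (Hamming distance): 5

5


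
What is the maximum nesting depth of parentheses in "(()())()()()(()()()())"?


Input: "(()())()()()(()()()())"
Tracking depth:
  Position 0 '(': depth becomes 1
  Position 1 '(': depth becomes 2
  Position 2 ')': depth becomes 1
  Position 3 '(': depth becomes 2
  Position 4 ')': depth becomes 1
  Position 5 ')': depth becomes 0
  Position 6 '(': depth becomes 1
  Position 7 ')': depth becomes 0
  Position 8 '(': depth becomes 1
  Position 9 ')': depth becomes 0
  Position 10 '(': depth becomes 1
  Position 11 ')': depth becomes 0
  Position 12 '(': depth becomes 1
  Position 13 '(': depth becomes 2
  Position 14 ')': depth becomes 1
  Position 15 '(': depth becomes 2
  Position 16 ')': depth becomes 1
  Position 17 '(': depth becomes 2
  Position 18 ')': depth becomes 1
  Position 19 '(': depth becomes 2
  Position 20 ')': depth becomes 1
  Position 21 ')': depth becomes 0
Maximum depth reached: 2

2


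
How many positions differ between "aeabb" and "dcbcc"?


Comparing "aeabb" and "dcbcc" position by position:
  Position 0: 'a' vs 'd' => DIFFER
  Position 1: 'e' vs 'c' => DIFFER
  Position 2: 'a' vs 'b' => DIFFER
  Position 3: 'b' vs 'c' => DIFFER
  Position 4: 'b' vs 'c' => DIFFER
Positions that differ: 5

5


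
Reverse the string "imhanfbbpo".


Input: imhanfbbpo
Reading characters right to left:
  Position 9: 'o'
  Position 8: 'p'
  Position 7: 'b'
  Position 6: 'b'
  Position 5: 'f'
  Position 4: 'n'
  Position 3: 'a'
  Position 2: 'h'
  Position 1: 'm'
  Position 0: 'i'
Reversed: opbbfnahmi

opbbfnahmi


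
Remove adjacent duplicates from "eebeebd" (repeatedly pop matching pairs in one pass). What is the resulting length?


Input: eebeebd
Stack-based adjacent duplicate removal:
  Read 'e': push. Stack: e
  Read 'e': matches stack top 'e' => pop. Stack: (empty)
  Read 'b': push. Stack: b
  Read 'e': push. Stack: be
  Read 'e': matches stack top 'e' => pop. Stack: b
  Read 'b': matches stack top 'b' => pop. Stack: (empty)
  Read 'd': push. Stack: d
Final stack: "d" (length 1)

1
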